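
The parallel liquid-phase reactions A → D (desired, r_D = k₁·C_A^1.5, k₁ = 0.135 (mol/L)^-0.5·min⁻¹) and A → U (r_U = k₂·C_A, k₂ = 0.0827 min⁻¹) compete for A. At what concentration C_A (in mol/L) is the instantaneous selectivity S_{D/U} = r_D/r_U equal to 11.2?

S_{D/U} = (k₁/k₂)·C_A^0.5 ⇒ C_A = (S·k₂/k₁)^(2).
= (11.2×0.0827/0.135)^(2) = (6.861)^(2) = 47.1 mol/L.

47.1 mol/L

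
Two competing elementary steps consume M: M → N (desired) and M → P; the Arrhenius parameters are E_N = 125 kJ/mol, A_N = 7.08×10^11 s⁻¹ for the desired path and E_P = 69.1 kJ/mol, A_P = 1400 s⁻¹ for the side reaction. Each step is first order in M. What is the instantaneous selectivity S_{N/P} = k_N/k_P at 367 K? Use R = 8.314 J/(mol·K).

With equal orders, S_{N/P} = k_N/k_P = (A_N/A_P)·exp[(E_P−E_N)/(RT)].
(E_P−E_N)/(RT) = (69.1−125)×10³/(8.314×367) = -55900/3051 = -18.32.
k_N/k_P = (7.08×10^11/1400)·exp(-18.32) = 5.057×10^8 × 1.105×10^-8 = 5.59.

5.59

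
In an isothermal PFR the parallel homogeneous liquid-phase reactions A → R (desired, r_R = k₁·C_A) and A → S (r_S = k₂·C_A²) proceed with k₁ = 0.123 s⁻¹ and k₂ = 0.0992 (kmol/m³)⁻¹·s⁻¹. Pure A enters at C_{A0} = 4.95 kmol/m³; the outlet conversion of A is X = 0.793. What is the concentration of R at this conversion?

C_A = C_{A0}(1−X) = 1.025 kmol/m³.
Along a PFR/batch, dC_R/dC_A = −r_R/(r_R+r_S) = −k₁/(k₁+k₂·C_A).
Integrating from C_{A0} to C_A: C_R = (0.123/0.0992)·ln[(0.123+0.0992·4.95)/(0.123+0.0992·1.02)] = 1.240·ln(0.6140/0.2246) = 1.247 kmol/m³.

1.25 kmol/m³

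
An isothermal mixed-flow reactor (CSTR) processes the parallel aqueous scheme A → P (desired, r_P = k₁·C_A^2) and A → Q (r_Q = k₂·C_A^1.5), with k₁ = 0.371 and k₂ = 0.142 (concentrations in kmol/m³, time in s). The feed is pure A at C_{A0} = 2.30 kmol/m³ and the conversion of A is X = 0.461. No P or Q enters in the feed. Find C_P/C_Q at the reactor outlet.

2.91

Exit C_A = C_{A0}(1−X) = 2.30×0.539 = 1.240 kmol/m³.
Rates in a CSTR are evaluated at the outlet concentration: r_P = 0.371×1.240^2 = 0.5702, r_Q = 0.142×1.240^1.5 = 0.1960.
Overall selectivity = C_P/C_Q = r_Pτ/(r_Qτ) = r_P/r_Q = 2.91.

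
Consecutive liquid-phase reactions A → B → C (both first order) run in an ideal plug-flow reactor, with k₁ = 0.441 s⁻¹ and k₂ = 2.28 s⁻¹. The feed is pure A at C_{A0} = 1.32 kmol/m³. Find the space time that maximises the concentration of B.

0.893 s

For first-order series the maximum of C_B occurs at τ_opt = ln(k₂/k₁)/(k₂−k₁).
= ln(2.28/0.441)/(2.28−0.441) = ln(5.170)/1.839 = 1.643/1.839 = 0.893 s.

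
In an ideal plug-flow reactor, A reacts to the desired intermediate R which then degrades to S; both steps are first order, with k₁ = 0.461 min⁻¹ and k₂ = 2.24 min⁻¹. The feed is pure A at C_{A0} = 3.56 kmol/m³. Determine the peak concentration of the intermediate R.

Evaluating C_R at τ_opt = ln(k₂/k₁)/(k₂−k₁) gives C_{R,max}/C_{A0} = (k₁/k₂)^[k₂/(k₂−k₁)].
= (0.461/2.24)^(2.24/(2.24−0.461)) = (0.2058)^(1.259) = 0.1366.
C_{R,max} = 0.1366×3.56 = 0.486 kmol/m³.

0.486 kmol/m³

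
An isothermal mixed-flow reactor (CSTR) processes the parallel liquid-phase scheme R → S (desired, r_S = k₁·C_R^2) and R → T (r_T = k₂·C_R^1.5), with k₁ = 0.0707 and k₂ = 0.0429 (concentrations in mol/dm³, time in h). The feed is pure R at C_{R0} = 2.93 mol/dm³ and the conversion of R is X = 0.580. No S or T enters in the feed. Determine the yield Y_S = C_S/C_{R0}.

0.375

Exit C_R = C_{R0}(1−X) = 2.93×0.420 = 1.231 mol/dm³.
In a CSTR the entire volume is at exit conditions, so r_S = 0.0707×1.231^2 = 0.1071 and r_T = 0.0429×1.231^1.5 = 0.05856.
Fraction of consumed R going to S: r_S/(r_S+r_T) = 0.6464.
C_S = 0.6464·C_{R0}·X = 0.6464×2.93×0.580 = 1.10 mol/dm³; Y_S = C_S/C_{R0} = 0.375.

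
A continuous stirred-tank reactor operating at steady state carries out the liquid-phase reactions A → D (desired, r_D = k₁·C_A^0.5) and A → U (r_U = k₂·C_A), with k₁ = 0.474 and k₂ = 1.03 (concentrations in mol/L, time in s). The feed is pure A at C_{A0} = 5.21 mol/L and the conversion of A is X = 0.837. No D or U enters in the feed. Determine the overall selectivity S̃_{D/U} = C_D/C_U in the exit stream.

Exit C_A = C_{A0}(1−X) = 5.21×0.163 = 0.8492 mol/L.
Rates in a CSTR are evaluated at the outlet concentration: r_D = 0.474×0.8492^0.5 = 0.4368, r_U = 1.03×0.8492 = 0.8747.
Overall selectivity = C_D/C_U = r_Dτ/(r_Uτ) = r_D/r_U = 0.499.

0.499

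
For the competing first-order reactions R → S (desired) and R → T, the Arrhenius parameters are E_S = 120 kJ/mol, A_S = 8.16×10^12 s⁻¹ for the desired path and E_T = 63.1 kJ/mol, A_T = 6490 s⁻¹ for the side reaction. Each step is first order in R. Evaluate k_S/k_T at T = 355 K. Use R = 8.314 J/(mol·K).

With equal orders, S_{S/T} = k_S/k_T = (A_S/A_T)·exp[(E_T−E_S)/(RT)].
(E_T−E_S)/(RT) = (63.1−120)×10³/(8.314×355) = -56900/2951 = -19.28.
k_S/k_T = (8.16×10^12/6490)·exp(-19.28) = 1.257×10^9 × 4.241×10^-9 = 5.33.
Since E_S > E_T, raising the temperature improves selectivity toward S.

5.33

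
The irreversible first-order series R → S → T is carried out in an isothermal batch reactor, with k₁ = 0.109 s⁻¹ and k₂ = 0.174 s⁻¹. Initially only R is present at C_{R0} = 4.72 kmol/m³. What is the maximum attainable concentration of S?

For a first-order series the maximum intermediate yield is C_{S,max}/C_{R0} = (k₁/k₂)^[k₂/(k₂−k₁)].
= (0.109/0.174)^(0.174/(0.174−0.109)) = (0.6264)^(2.677) = 0.2859.
C_{S,max} = 0.2859×4.72 = 1.35 kmol/m³.

1.35 kmol/m³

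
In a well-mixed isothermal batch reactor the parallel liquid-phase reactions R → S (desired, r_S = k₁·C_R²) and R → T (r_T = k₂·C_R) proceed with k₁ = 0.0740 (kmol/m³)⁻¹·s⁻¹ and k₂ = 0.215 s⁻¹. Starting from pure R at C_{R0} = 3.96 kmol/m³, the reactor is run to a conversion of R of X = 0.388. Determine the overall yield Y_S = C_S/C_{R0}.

0.202

C_R = C_{R0}(1−X) = 2.424 kmol/m³.
Along a PFR/batch, dC_T/dC_R = −r_T/(r_S+r_T) = −k₂/(k₂+k₁·C_R).
Integrating from C_{R0} to C_R: C_T = (0.215/0.0740)·ln[(0.215+0.0740·3.96)/(0.215+0.0740·2.42)] = 2.905·ln(0.5080/0.3943) = 0.7361 kmol/m³.
Then C_S = (C_{R0}−C_R) − C_T = 1.536 − 0.7361 = 0.8004 kmol/m³.
Y_S = C_S/C_{R0} = 0.8004/3.96 = 0.202.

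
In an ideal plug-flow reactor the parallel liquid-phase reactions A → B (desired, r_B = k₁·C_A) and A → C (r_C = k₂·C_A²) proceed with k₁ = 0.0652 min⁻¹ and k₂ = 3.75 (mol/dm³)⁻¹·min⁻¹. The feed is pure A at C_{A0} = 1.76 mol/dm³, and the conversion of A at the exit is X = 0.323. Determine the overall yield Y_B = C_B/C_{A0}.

0.00381

C_A = C_{A0}(1−X) = 1.192 mol/dm³.
Along a PFR/batch, dC_B/dC_A = −r_B/(r_B+r_C) = −k₁/(k₁+k₂·C_A).
Integrating from C_{A0} to C_A: C_B = (0.0652/3.75)·ln[(0.0652+3.75·1.76)/(0.0652+3.75·1.19)] = 0.01739·ln(6.665/4.533) = 0.006701 mol/dm³.
Y_B = C_B/C_{A0} = 0.006701/1.76 = 0.00381.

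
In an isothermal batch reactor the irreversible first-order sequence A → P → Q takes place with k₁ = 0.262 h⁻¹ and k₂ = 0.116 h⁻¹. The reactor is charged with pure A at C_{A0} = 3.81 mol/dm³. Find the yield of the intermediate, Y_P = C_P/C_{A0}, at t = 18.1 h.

For first-order series with pure A initially, C_P(t) = k₁C_{A0}/(k₂−k₁)·(e^(−k₁t) − e^(−k₂t)).
e^(−k₁t) = e^(−0.262×18.1) = e^(−4.742) = 0.008719; e^(−k₂t) = e^(−2.100) = 0.1225.
C_P = 0.262×3.81/(0.116−0.262) × (0.008719−0.1225) = (-6.837)×(-0.1138) = 0.7780 mol/dm³.
Y_P = C_P/C_{A0} = 0.7780/3.81 = 0.204.

0.204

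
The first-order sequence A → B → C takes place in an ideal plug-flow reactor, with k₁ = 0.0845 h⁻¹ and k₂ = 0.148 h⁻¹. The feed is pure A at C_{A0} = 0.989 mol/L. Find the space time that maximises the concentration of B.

8.83 h

Setting dC_B/dτ = 0 gives τ_opt = ln(k₂/k₁)/(k₂−k₁).
= ln(0.148/0.0845)/(0.148−0.0845) = ln(1.751)/0.06350 = 0.5605/0.06350 = 8.83 h.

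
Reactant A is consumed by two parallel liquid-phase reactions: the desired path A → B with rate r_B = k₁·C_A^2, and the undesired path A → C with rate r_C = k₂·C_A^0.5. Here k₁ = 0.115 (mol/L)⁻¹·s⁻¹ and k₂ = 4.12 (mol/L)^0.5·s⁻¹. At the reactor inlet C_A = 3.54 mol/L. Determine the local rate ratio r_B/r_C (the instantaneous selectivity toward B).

S_{B/C} = r_B/r_C = (k₁·C_A^2)/(k₂·C_A^0.5) = (k₁/k₂)·C_A^1.5.
= (0.115×3.540^2) / (4.12×3.540^0.5) = 1.441/7.752 = 0.186.

0.186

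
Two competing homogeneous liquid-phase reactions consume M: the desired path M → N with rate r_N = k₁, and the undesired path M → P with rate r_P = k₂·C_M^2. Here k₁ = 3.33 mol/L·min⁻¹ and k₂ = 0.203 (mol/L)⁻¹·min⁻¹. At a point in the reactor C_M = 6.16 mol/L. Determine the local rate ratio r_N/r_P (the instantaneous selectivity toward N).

S_{N/P} = r_N/r_P = (k₁)/(k₂·C_M^2) = (k₁/k₂)·C_M^-2.
= (3.33) / (0.203×6.160^2) = 3.330/7.703 = 0.432.
The undesired path is higher order in M, so low C_M (CSTR or dilute feed) favours N.

0.432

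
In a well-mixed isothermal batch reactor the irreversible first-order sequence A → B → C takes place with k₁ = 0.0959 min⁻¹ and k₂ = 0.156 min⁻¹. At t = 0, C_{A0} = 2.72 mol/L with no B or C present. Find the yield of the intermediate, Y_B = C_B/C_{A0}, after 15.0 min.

0.225

For first-order series with pure A initially, C_B(t) = k₁C_{A0}/(k₂−k₁)·(e^(−k₁t) − e^(−k₂t)).
e^(−k₁t) = e^(−0.0959×15.0) = e^(−1.438) = 0.2373; e^(−k₂t) = e^(−2.340) = 0.09633.
C_B = 0.0959×2.72/(0.156−0.0959) × (0.2373−0.09633) = 4.340×0.1410 = 0.6118 mol/L.
Y_B = C_B/C_{A0} = 0.6118/2.72 = 0.225.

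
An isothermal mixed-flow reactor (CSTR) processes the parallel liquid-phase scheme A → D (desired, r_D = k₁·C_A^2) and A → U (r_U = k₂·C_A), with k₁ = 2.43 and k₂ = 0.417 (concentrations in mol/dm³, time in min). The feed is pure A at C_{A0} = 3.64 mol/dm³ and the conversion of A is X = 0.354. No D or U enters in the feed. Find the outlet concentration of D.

Exit C_A = C_{A0}(1−X) = 3.64×0.646 = 2.351 mol/dm³.
Rates in a CSTR are evaluated at the outlet concentration: r_D = 2.43×2.351^2 = 13.44, r_U = 0.417×2.351 = 0.9806.
Fraction of consumed A going to D: r_D/(r_D+r_U) = 0.9320.
C_D = 0.9320·C_{A0}·X = 0.9320×3.64×0.354 = 1.20 mol/dm³.

1.20 mol/dm³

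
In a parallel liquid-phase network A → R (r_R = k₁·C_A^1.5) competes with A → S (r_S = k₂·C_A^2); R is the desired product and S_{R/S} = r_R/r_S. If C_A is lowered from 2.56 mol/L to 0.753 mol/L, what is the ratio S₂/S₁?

S_{R/S} = (k₁/k₂)·C_A^-0.5, so S₂/S₁ = (C_{A,2}/C_{A,1})^-0.5.
= (0.753/2.56)^(-0.5) = (0.2941)^(-0.5) = 1.84.

1.84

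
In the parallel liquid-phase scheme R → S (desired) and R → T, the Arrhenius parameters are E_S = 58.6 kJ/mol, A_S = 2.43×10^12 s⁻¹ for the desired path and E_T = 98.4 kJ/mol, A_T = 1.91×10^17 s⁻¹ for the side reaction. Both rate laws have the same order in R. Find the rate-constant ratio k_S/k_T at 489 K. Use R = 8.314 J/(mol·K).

0.227

With equal orders, S_{S/T} = k_S/k_T = (A_S/A_T)·exp[(E_T−E_S)/(RT)].
(E_T−E_S)/(RT) = (98.4−58.6)×10³/(8.314×489) = 39800/4066 = 9.790.
k_S/k_T = (2.43×10^12/1.91×10^17)·exp(9.790) = 1.272×10^-5 × 17847 = 0.227.
Since E_S < E_T, lowering the temperature improves selectivity toward S.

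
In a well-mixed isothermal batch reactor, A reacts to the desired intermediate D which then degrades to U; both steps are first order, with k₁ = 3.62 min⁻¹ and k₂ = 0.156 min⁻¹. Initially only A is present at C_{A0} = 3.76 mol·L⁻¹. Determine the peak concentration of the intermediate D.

At the optimum, C_{D,max}/C_{A0} = (k₁/k₂)^[k₂/(k₂−k₁)].
= (3.62/0.156)^(0.156/(0.156−3.62)) = (23.21)^(-0.04503) = 0.8680.
C_{D,max} = 0.8680×3.76 = 3.26 mol·L⁻¹.

3.26 mol·L⁻¹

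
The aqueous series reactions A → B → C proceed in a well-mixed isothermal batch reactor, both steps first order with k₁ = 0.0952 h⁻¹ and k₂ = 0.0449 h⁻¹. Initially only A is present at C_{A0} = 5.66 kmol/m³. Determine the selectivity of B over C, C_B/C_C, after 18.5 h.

Solving the coupled first-order balances gives C_B(t) = [k₁/(k₂−k₁)]·C_{A0}·(e^(−k₁t) − e^(−k₂t)).
e^(−k₁t) = e^(−0.0952×18.5) = e^(−1.761) = 0.1718; e^(−k₂t) = e^(−0.8306) = 0.4358.
C_B = 0.0952×5.66/(0.0449−0.0952) × (0.1718−0.4358) = (-10.71)×(-0.2639) = 2.827 kmol/m³.
C_A = C_{A0}e^(−k₁t) = 0.9726 kmol/m³, so C_C = C_{A0}−C_A−C_B = 1.860 kmol/m³; C_B/C_C = 1.52.

1.52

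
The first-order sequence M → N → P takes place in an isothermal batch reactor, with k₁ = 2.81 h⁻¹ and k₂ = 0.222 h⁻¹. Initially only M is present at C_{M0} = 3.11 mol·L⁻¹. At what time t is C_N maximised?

0.981 h

The intermediate peaks when r₁ = r₂, i.e. k₁e^(−k₁t) = k₂e^(−k₂t), giving t_opt = ln(k₂/k₁)/(k₂−k₁).
= ln(0.222/2.81)/(0.222−2.81) = ln(0.07900)/-2.588 = -2.538/-2.588 = 0.981 h.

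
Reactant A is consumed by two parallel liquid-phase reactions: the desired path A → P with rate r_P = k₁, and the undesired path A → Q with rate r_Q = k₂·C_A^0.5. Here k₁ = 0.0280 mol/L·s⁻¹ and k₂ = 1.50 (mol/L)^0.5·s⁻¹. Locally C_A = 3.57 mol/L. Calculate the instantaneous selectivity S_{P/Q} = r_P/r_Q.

S_{P/Q} = r_P/r_Q = (k₁)/(k₂·C_A^0.5) = (k₁/k₂)·C_A^-0.5.
= (0.0280) / (1.50×3.570^0.5) = 0.02800/2.834 = 0.00988.
The undesired path is higher order in A, so low C_A (CSTR or dilute feed) favours P.

0.00988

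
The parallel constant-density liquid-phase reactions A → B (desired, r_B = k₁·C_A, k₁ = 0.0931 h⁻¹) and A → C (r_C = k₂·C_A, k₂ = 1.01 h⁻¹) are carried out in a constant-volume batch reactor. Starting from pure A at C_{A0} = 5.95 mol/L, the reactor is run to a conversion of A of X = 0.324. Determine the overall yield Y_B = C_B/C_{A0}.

0.0273

C_A = C_{A0}(1−X) = 4.022 mol/L.
Both paths are first order in A, so the instantaneous fraction to B is constant: dC_B/d(−C_A) = k₁/(k₁+k₂) = 0.08440.
C_B = 0.08440·(C_{A0}−C_A) = 0.08440×1.928 = 0.163 mol/L.
Y_B = C_B/C_{A0} = 0.1627/5.95 = 0.0273.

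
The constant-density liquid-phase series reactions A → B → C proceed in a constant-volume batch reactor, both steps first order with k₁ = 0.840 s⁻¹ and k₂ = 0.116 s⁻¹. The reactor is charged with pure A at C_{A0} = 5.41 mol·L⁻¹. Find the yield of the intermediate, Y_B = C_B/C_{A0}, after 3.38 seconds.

0.716

For first-order series with pure A initially, C_B(t) = k₁C_{A0}/(k₂−k₁)·(e^(−k₁t) − e^(−k₂t)).
e^(−k₁t) = e^(−0.840×3.38) = e^(−2.839) = 0.05847; e^(−k₂t) = e^(−0.3921) = 0.6757.
C_B = 0.840×5.41/(0.116−0.840) × (0.05847−0.6757) = (-6.277)×(-0.6172) = 3.874 mol·L⁻¹.
Y_B = C_B/C_{A0} = 3.874/5.41 = 0.716.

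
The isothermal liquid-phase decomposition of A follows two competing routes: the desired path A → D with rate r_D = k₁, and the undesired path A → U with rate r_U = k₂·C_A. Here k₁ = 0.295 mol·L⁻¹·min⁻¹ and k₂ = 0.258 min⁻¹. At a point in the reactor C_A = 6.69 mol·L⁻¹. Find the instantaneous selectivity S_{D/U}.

0.171

S_{D/U} = r_D/r_U = (k₁)/(k₂·C_A) = (k₁/k₂)·C_A⁻¹.
= (0.295) / (0.258×6.690) = 0.2950/1.726 = 0.171.
The undesired path is higher order in A, so low C_A (CSTR or dilute feed) favours D.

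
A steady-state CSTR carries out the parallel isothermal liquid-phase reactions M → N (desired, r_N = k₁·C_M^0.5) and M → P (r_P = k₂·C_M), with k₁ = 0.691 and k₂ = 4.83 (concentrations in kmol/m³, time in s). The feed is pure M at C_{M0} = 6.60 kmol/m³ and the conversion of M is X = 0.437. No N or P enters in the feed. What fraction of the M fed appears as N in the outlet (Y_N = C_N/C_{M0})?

0.0302

Exit C_M = C_{M0}(1−X) = 6.60×0.563 = 3.716 kmol/m³.
In a CSTR the entire volume is at exit conditions, so r_N = 0.691×3.716^0.5 = 1.332 and r_P = 4.83×3.716 = 17.95.
Fraction of consumed M going to N: r_N/(r_N+r_P) = 0.06909.
C_N = 0.06909·C_{M0}·X = 0.06909×6.60×0.437 = 0.199 kmol/m³; Y_N = C_N/C_{M0} = 0.0302.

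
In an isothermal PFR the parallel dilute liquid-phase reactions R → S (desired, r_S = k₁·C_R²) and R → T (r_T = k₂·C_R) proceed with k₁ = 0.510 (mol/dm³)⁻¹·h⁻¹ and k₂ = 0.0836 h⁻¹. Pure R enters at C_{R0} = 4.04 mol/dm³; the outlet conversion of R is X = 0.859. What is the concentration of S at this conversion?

3.18 mol/dm³

C_R = C_{R0}(1−X) = 0.5696 mol/dm³.
Along a PFR/batch, dC_T/dC_R = −r_T/(r_S+r_T) = −k₂/(k₂+k₁·C_R).
Integrating from C_{R0} to C_R: C_T = (0.0836/0.510)·ln[(0.0836+0.510·4.04)/(0.0836+0.510·0.570)] = 0.1639·ln(2.144/0.3741) = 0.2862 mol/dm³.
Then C_S = (C_{R0}−C_R) − C_T = 3.470 − 0.2862 = 3.184 mol/dm³.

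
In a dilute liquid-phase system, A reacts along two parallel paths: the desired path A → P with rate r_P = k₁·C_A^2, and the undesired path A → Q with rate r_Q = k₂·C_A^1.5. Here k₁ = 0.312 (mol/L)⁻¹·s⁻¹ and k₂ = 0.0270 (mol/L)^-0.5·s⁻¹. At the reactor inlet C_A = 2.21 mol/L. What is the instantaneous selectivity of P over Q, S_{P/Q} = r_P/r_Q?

17.2

S_{P/Q} = r_P/r_Q = (k₁·C_A^2)/(k₂·C_A^1.5) = (k₁/k₂)·C_A^0.5.
= (0.312×2.210^2) / (0.0270×2.210^1.5) = 1.524/0.08871 = 17.2.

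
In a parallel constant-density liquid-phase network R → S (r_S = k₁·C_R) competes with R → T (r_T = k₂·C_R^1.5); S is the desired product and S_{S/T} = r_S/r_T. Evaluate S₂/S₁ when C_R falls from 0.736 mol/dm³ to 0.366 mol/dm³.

S_{S/T} = (k₁/k₂)·C_R^-0.5, so S₂/S₁ = (C_{R,2}/C_{R,1})^-0.5.
= (0.366/0.736)^(-0.5) = (0.4973)^(-0.5) = 1.42.

1.42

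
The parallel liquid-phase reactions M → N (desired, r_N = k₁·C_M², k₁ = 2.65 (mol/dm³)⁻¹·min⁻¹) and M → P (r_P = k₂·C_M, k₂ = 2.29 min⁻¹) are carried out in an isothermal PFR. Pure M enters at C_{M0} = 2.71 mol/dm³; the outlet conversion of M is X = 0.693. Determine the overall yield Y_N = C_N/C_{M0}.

C_M = C_{M0}(1−X) = 0.8320 mol/dm³.
Along a PFR/batch, dC_P/dC_M = −r_P/(r_N+r_P) = −k₂/(k₂+k₁·C_M).
Integrating from C_{M0} to C_M: C_P = (2.29/2.65)·ln[(2.29+2.65·2.71)/(2.29+2.65·0.832)] = 0.8642·ln(9.471/4.495) = 0.6441 mol/dm³.
Then C_N = (C_{M0}−C_M) − C_P = 1.878 − 0.6441 = 1.234 mol/dm³.
Y_N = C_N/C_{M0} = 1.234/2.71 = 0.455.

0.455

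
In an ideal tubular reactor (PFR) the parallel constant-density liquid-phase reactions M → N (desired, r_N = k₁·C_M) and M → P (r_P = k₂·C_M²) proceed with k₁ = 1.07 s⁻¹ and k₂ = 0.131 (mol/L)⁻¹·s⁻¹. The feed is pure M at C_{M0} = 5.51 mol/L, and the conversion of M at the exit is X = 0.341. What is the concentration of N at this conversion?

1.21 mol/L

C_M = C_{M0}(1−X) = 3.631 mol/L.
Along a PFR/batch, dC_N/dC_M = −r_N/(r_N+r_P) = −k₁/(k₁+k₂·C_M).
Integrating from C_{M0} to C_M: C_N = (1.07/0.131)·ln[(1.07+0.131·5.51)/(1.07+0.131·3.63)] = 8.168·ln(1.792/1.546) = 1.207 mol/L.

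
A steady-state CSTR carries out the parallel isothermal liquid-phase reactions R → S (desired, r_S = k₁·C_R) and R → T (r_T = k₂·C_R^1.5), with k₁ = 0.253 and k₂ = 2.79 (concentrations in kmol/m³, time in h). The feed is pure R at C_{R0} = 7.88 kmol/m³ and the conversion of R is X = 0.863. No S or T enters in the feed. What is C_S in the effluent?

Exit C_R = C_{R0}(1−X) = 7.88×0.137 = 1.080 kmol/m³.
A CSTR operates uniformly at the exit composition, giving r_S = 0.2731 and r_T = 3.129 (each k·C_R^n at C_R = 1.080).
Fraction of consumed R going to S: r_S/(r_S+r_T) = 0.08027.
C_S = 0.08027·C_{R0}·X = 0.08027×7.88×0.863 = 0.546 kmol/m³.

0.546 kmol/m³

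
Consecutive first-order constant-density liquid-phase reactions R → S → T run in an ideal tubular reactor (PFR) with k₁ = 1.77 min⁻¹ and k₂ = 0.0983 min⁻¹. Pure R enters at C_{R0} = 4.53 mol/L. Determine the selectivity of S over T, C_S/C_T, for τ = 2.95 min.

3.78

The intermediate concentration in a first-order A→B→C sequence is C_S = k₁C_{R0}(e^(−k₁τ) − e^(−k₂τ))/(k₂−k₁).
e^(−k₁τ) = e^(−1.77×2.95) = e^(−5.222) = 0.005399; e^(−k₂τ) = e^(−0.2900) = 0.7483.
C_S = 1.77×4.53/(0.0983−1.77) × (0.005399−0.7483) = (-4.796)×(-0.7429) = 3.563 mol/L.
C_R = C_{R0}e^(−k₁τ) = 0.02446 mol/L, so C_T = C_{R0}−C_R−C_S = 0.9424 mol/L; C_S/C_T = 3.78.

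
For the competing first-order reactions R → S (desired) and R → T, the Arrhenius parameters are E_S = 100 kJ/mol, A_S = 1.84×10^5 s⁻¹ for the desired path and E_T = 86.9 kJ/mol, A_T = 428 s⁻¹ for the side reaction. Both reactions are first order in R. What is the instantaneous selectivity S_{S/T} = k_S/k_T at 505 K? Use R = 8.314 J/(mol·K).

19.0

k_S/k_T = (A_S/A_T)·exp[−(E_S−E_T)/(RT)] = (A_S/A_T)·exp[(E_T−E_S)/(RT)].
(E_T−E_S)/(RT) = (86.9−100)×10³/(8.314×505) = -13100/4199 = -3.120.
k_S/k_T = (1.84×10^5/428)·exp(-3.120) = 429.9 × 0.04415 = 19.0.
Since E_S > E_T, raising the temperature improves selectivity toward S.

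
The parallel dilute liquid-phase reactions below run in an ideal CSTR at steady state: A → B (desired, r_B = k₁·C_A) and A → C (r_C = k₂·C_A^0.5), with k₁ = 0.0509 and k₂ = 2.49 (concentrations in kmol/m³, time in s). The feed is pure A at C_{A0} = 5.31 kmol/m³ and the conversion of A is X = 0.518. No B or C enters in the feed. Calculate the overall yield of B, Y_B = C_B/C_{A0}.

0.0164

Exit C_A = C_{A0}(1−X) = 5.31×0.482 = 2.559 kmol/m³.
In a CSTR the entire volume is at exit conditions, so r_B = 0.0509×2.559 = 0.1303 and r_C = 2.49×2.559^0.5 = 3.984.
Fraction of consumed A going to B: r_B/(r_B+r_C) = 0.03167.
C_B = 0.03167·C_{A0}·X = 0.03167×5.31×0.518 = 0.0871 kmol/m³; Y_B = C_B/C_{A0} = 0.0164.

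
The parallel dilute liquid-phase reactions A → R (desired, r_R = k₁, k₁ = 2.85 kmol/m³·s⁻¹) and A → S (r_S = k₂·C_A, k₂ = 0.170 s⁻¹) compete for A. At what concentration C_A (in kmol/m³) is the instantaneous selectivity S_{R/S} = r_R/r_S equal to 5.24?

S_{R/S} = (k₁/k₂)·C_A⁻¹ ⇒ C_A = (S·k₂/k₁)^(-1).
= (5.24×0.170/2.85)^(-1) = (0.3126)^(-1) = 3.20 kmol/m³.

3.20 kmol/m³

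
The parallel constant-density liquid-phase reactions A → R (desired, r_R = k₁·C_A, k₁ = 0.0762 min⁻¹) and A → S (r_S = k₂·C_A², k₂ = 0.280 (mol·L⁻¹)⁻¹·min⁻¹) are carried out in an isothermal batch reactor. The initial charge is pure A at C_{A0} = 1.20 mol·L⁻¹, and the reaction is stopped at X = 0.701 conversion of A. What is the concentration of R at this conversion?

0.231 mol·L⁻¹

C_A = C_{A0}(1−X) = 0.3588 mol·L⁻¹.
Along a PFR/batch, dC_R/dC_A = −r_R/(r_R+r_S) = −k₁/(k₁+k₂·C_A).
Integrating from C_{A0} to C_A: C_R = (0.0762/0.280)·ln[(0.0762+0.280·1.20)/(0.0762+0.280·0.359)] = 0.2721·ln(0.4122/0.1767) = 0.2306 mol·L⁻¹.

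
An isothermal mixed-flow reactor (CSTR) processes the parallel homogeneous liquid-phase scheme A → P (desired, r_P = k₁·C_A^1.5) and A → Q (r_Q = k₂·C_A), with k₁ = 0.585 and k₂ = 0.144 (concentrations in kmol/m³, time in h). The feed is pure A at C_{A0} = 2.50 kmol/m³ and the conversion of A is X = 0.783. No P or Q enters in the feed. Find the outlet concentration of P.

Exit C_A = C_{A0}(1−X) = 2.50×0.217 = 0.5425 kmol/m³.
A CSTR operates uniformly at the exit composition, giving r_P = 0.2338 and r_Q = 0.07812 (each k·C_A^n at C_A = 0.5425).
Fraction of consumed A going to P: r_P/(r_P+r_Q) = 0.7495.
C_P = 0.7495·C_{A0}·X = 0.7495×2.50×0.783 = 1.47 kmol/m³.

1.47 kmol/m³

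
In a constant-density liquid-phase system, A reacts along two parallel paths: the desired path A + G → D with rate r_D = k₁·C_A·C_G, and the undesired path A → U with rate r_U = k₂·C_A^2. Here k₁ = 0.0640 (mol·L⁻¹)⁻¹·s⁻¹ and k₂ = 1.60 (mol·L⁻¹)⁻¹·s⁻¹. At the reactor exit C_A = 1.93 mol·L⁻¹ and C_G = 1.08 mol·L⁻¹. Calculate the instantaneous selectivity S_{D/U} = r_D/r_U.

0.0224

S_{D/U} = r_D/r_U = (k₁·C_A·C_G)/(k₂·C_A^2) = (k₁/k₂)·C_A⁻¹·C_G.
= (0.0640×1.930×1.080) / (1.60×1.930^2) = 0.1334/5.960 = 0.0224.
The undesired path is higher order in A, so low C_A (CSTR or dilute feed) favours D.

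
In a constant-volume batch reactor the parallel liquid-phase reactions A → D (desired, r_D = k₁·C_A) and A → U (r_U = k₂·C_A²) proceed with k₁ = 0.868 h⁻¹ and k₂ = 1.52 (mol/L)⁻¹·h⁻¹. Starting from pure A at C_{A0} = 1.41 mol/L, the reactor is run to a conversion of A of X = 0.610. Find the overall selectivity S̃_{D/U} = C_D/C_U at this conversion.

C_A = C_{A0}(1−X) = 0.5499 mol/L.
Along a PFR/batch, dC_D/dC_A = −r_D/(r_D+r_U) = −k₁/(k₁+k₂·C_A).
Integrating from C_{A0} to C_A: C_D = (0.868/1.52)·ln[(0.868+1.52·1.41)/(0.868+1.52·0.550)] = 0.5711·ln(3.011/1.704) = 0.3252 mol/L.
C_U = (C_{A0}−C_A)−C_D = 0.5349 mol/L; S̃_{D/U} = 0.3252/0.5349 = 0.608.

0.608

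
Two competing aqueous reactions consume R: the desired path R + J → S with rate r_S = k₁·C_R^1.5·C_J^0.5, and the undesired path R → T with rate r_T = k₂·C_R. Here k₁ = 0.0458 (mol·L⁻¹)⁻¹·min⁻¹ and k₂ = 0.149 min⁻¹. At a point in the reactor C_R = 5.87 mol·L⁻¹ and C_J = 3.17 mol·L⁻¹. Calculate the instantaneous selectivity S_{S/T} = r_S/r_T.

S_{S/T} = r_S/r_T = (k₁·C_R^1.5·C_J^0.5)/(k₂·C_R) = (k₁/k₂)·C_R^0.5·C_J^0.5.
= (0.0458×5.870^1.5×3.170^0.5) / (0.149×5.870) = 1.160/0.8746 = 1.33.
Since the desired path is higher order in R, keeping C_R high (PFR or concentrated feed) favours S.

1.33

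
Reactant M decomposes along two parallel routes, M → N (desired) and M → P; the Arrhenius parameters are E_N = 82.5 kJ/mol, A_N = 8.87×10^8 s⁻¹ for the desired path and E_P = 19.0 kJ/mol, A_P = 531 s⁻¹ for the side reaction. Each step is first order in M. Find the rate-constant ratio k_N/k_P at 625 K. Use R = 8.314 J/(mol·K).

8.23

With equal orders, S_{N/P} = k_N/k_P = (A_N/A_P)·exp[(E_P−E_N)/(RT)].
(E_P−E_N)/(RT) = (19.0−82.5)×10³/(8.314×625) = -63500/5196 = -12.22.
k_N/k_P = (8.87×10^8/531)·exp(-12.22) = 1.670×10^6 × 4.929×10^-6 = 8.23.
Since E_N > E_P, raising the temperature improves selectivity toward N.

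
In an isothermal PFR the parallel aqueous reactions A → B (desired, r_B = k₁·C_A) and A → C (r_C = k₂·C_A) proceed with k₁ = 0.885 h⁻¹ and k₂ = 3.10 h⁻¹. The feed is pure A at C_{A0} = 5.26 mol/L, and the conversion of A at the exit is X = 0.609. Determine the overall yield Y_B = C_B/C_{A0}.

C_A = C_{A0}(1−X) = 2.057 mol/L.
Both paths are first order in A, so the instantaneous fraction to B is constant: dC_B/d(−C_A) = k₁/(k₁+k₂) = 0.2221.
C_B = 0.2221·(C_{A0}−C_A) = 0.2221×3.203 = 0.711 mol/L.
Y_B = C_B/C_{A0} = 0.7114/5.26 = 0.135.

0.135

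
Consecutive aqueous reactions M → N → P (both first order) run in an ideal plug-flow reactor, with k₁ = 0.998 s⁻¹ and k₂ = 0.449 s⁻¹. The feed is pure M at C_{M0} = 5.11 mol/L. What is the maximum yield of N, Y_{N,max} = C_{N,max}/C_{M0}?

0.520

Evaluating C_N at τ_opt = ln(k₂/k₁)/(k₂−k₁) gives C_{N,max}/C_{M0} = (k₁/k₂)^[k₂/(k₂−k₁)].
= (0.998/0.449)^(0.449/(0.449−0.998)) = (2.223)^(-0.8179) = 0.5204.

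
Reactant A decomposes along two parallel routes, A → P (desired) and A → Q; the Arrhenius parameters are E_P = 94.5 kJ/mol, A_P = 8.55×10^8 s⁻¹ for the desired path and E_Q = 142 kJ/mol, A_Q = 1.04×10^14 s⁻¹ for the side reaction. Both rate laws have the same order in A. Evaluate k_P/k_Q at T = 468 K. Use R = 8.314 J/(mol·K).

1.65

k_P/k_Q = (A_P/A_Q)·exp[−(E_P−E_Q)/(RT)] = (A_P/A_Q)·exp[(E_Q−E_P)/(RT)].
(E_Q−E_P)/(RT) = (142−94.5)×10³/(8.314×468) = 47500/3891 = 12.21.
k_P/k_Q = (8.55×10^8/1.04×10^14)·exp(12.21) = 8.221×10^-6 × 2.003×10^5 = 1.65.
Since E_P < E_Q, lowering the temperature improves selectivity toward P.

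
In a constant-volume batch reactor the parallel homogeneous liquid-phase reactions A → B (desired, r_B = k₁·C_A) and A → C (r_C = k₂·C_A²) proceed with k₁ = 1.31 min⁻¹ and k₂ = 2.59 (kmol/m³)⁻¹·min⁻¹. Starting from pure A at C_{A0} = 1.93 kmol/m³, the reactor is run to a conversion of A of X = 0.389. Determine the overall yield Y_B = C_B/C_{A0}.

C_A = C_{A0}(1−X) = 1.179 kmol/m³.
Along a PFR/batch, dC_B/dC_A = −r_B/(r_B+r_C) = −k₁/(k₁+k₂·C_A).
Integrating from C_{A0} to C_A: C_B = (1.31/2.59)·ln[(1.31+2.59·1.93)/(1.31+2.59·1.18)] = 0.5058·ln(6.309/4.364) = 0.1864 kmol/m³.
Y_B = C_B/C_{A0} = 0.1864/1.93 = 0.0966.

0.0966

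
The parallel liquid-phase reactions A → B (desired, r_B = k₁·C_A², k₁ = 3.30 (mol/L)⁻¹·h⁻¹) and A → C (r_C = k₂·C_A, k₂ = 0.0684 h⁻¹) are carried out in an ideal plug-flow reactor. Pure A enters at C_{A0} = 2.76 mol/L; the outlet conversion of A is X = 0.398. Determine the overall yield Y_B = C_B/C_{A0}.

0.394

C_A = C_{A0}(1−X) = 1.662 mol/L.
Along a PFR/batch, dC_C/dC_A = −r_C/(r_B+r_C) = −k₂/(k₂+k₁·C_A).
Integrating from C_{A0} to C_A: C_C = (0.0684/3.30)·ln[(0.0684+3.30·2.76)/(0.0684+3.30·1.66)] = 0.02073·ln(9.176/5.551) = 0.01042 mol/L.
Then C_B = (C_{A0}−C_A) − C_C = 1.098 − 0.01042 = 1.088 mol/L.
Y_B = C_B/C_{A0} = 1.088/2.76 = 0.394.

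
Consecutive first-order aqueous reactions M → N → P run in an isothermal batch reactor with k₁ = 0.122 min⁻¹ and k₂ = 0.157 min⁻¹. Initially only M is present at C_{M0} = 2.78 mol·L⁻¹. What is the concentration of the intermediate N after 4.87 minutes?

Solving the coupled first-order balances gives C_N(t) = [k₁/(k₂−k₁)]·C_{M0}·(e^(−k₁t) − e^(−k₂t)).
e^(−k₁t) = e^(−0.122×4.87) = e^(−0.5941) = 0.5520; e^(−k₂t) = e^(−0.7646) = 0.4655.
C_N = 0.122×2.78/(0.157−0.122) × (0.5520−0.4655) = 9.690×0.08651 = 0.8383 mol·L⁻¹.

0.838 mol·L⁻¹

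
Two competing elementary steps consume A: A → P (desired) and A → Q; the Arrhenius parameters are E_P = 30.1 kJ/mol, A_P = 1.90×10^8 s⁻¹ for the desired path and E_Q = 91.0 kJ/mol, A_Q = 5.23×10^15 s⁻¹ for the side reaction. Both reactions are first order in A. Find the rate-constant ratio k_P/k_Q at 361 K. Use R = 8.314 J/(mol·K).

23.6

With equal orders, S_{P/Q} = k_P/k_Q = (A_P/A_Q)·exp[(E_Q−E_P)/(RT)].
(E_Q−E_P)/(RT) = (91.0−30.1)×10³/(8.314×361) = 60900/3001 = 20.29.
k_P/k_Q = (1.90×10^8/5.23×10^15)·exp(20.29) = 3.633×10^-8 × 6.489×10^8 = 23.6.
Since E_P < E_Q, lowering the temperature improves selectivity toward P.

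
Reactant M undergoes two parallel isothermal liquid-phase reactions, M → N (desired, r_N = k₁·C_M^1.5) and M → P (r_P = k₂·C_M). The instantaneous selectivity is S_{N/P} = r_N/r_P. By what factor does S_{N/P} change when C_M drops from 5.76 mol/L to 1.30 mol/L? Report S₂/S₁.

0.475

S_{N/P} = (k₁/k₂)·C_M^0.5, so S₂/S₁ = (C_{M,2}/C_{M,1})^0.5.
= (1.30/5.76)^0.5 = (0.2257)^0.5 = 0.475.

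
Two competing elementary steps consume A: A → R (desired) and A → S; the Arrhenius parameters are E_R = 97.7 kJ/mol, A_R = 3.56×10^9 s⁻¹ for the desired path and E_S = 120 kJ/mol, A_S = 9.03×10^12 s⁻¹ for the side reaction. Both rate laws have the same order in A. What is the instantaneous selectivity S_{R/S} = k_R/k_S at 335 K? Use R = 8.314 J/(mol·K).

k_R/k_S = (A_R/A_S)·exp[−(E_R−E_S)/(RT)] = (A_R/A_S)·exp[(E_S−E_R)/(RT)].
(E_S−E_R)/(RT) = (120−97.7)×10³/(8.314×335) = 22300/2785 = 8.007.
k_R/k_S = (3.56×10^9/9.03×10^12)·exp(8.007) = 3.942×10^-4 × 3001 = 1.18.

1.18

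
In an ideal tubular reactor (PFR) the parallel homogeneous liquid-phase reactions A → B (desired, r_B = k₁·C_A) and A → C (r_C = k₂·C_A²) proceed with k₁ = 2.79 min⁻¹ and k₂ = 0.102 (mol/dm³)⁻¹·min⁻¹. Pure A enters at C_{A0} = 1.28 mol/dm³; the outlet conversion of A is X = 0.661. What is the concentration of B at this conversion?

C_A = C_{A0}(1−X) = 0.4339 mol/dm³.
Along a PFR/batch, dC_B/dC_A = −r_B/(r_B+r_C) = −k₁/(k₁+k₂·C_A).
Integrating from C_{A0} to C_A: C_B = (2.79/0.102)·ln[(2.79+0.102·1.28)/(2.79+0.102·0.434)] = 27.35·ln(2.921/2.834) = 0.8204 mol/dm³.

0.820 mol/dm³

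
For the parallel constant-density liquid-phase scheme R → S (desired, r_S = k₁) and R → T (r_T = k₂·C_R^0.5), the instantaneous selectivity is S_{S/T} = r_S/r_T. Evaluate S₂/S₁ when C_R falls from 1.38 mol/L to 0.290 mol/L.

S_{S/T} = (k₁/k₂)·C_R^-0.5, so S₂/S₁ = (C_{R,2}/C_{R,1})^-0.5.
= (0.290/1.38)^(-0.5) = (0.2101)^(-0.5) = 2.18.
Selectivity toward S rises as C_R falls — low-concentration operation is favoured.

2.18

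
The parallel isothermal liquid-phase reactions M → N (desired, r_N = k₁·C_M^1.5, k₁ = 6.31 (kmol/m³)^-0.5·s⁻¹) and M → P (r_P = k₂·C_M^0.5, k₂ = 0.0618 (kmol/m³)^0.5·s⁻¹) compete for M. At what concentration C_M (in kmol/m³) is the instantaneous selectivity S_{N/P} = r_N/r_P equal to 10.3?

S_{N/P} = (k₁/k₂)·C_M ⇒ C_M = S·k₂/k₁.
= 10.3×0.0618/6.31 = 0.101 kmol/m³.

0.101 kmol/m³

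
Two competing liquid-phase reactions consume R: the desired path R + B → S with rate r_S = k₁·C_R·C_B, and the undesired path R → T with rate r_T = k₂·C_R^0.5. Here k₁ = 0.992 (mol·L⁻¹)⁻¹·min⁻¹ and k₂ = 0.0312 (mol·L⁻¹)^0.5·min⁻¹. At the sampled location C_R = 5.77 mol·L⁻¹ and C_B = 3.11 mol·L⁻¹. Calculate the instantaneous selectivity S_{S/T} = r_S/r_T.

S_{S/T} = r_S/r_T = (k₁·C_R·C_B)/(k₂·C_R^0.5) = (k₁/k₂)·C_R^0.5·C_B.
= (0.992×5.770×3.110) / (0.0312×5.770^0.5) = 17.80/0.07494 = 238.

238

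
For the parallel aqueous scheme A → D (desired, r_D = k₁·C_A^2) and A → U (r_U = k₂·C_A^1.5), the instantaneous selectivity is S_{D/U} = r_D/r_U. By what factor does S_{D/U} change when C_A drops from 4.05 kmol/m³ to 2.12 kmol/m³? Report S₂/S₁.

0.724

S_{D/U} = (k₁/k₂)·C_A^0.5, so S₂/S₁ = (C_{A,2}/C_{A,1})^0.5.
= (2.12/4.05)^0.5 = (0.5235)^0.5 = 0.724.
Selectivity toward D falls as C_A falls — high-concentration operation is favoured.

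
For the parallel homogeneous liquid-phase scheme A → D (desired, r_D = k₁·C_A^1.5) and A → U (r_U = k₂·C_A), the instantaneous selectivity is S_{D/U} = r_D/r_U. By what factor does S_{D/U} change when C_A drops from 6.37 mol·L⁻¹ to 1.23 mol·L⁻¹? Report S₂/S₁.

0.439

S_{D/U} = (k₁/k₂)·C_A^0.5, so S₂/S₁ = (C_{A,2}/C_{A,1})^0.5.
= (1.23/6.37)^0.5 = (0.1931)^0.5 = 0.439.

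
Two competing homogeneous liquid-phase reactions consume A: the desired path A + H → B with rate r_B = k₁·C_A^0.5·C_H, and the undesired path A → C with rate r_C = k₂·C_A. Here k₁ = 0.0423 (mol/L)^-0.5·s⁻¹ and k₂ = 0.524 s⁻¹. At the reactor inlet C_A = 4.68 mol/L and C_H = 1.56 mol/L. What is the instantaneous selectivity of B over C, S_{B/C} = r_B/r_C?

0.0582

S_{B/C} = r_B/r_C = (k₁·C_A^0.5·C_H)/(k₂·C_A) = (k₁/k₂)·C_A^-0.5·C_H.
= (0.0423×4.680^0.5×1.560) / (0.524×4.680) = 0.1428/2.452 = 0.0582.
The undesired path is higher order in A, so low C_A (CSTR or dilute feed) favours B.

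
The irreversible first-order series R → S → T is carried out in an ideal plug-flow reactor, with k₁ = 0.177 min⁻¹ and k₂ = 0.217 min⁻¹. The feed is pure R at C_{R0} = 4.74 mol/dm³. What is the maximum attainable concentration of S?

For a first-order series the maximum intermediate yield is C_{S,max}/C_{R0} = (k₁/k₂)^[k₂/(k₂−k₁)].
= (0.177/0.217)^(0.217/(0.217−0.177)) = (0.8157)^(5.425) = 0.3311.
C_{S,max} = 0.3311×4.74 = 1.57 mol/dm³.

1.57 mol/dm³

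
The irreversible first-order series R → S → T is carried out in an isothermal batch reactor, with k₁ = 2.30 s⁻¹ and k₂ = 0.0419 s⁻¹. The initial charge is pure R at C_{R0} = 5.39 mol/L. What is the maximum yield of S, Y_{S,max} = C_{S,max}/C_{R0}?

Evaluating C_S at t_opt = ln(k₂/k₁)/(k₂−k₁) gives C_{S,max}/C_{R0} = (k₁/k₂)^[k₂/(k₂−k₁)].
= (2.30/0.0419)^(0.0419/(0.0419−2.30)) = (54.89)^(-0.01856) = 0.9284.

0.928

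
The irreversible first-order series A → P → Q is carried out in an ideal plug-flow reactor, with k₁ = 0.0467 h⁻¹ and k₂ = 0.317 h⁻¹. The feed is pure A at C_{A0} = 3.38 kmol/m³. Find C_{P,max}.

0.358 kmol/m³

For a first-order series the maximum intermediate yield is C_{P,max}/C_{A0} = (k₁/k₂)^[k₂/(k₂−k₁)].
= (0.0467/0.317)^(0.317/(0.317−0.0467)) = (0.1473)^(1.173) = 0.1058.
C_{P,max} = 0.1058×3.38 = 0.358 kmol/m³.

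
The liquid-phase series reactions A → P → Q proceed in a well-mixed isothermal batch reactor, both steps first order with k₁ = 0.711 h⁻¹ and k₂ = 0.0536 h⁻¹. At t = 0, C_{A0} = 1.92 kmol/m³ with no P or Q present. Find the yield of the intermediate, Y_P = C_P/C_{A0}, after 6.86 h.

The intermediate concentration in a first-order A→B→C sequence is C_P = k₁C_{A0}(e^(−k₁t) − e^(−k₂t))/(k₂−k₁).
e^(−k₁t) = e^(−0.711×6.86) = e^(−4.877) = 0.007616; e^(−k₂t) = e^(−0.3677) = 0.6923.
C_P = 0.711×1.92/(0.0536−0.711) × (0.007616−0.6923) = (-2.077)×(-0.6847) = 1.422 kmol/m³.
Y_P = C_P/C_{A0} = 1.422/1.92 = 0.741.

0.741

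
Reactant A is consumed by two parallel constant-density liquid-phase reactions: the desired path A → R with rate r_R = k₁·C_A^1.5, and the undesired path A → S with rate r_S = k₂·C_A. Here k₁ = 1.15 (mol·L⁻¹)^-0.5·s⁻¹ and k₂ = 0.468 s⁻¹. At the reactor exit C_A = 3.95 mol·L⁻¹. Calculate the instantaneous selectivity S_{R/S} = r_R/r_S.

S_{R/S} = r_R/r_S = (k₁·C_A^1.5)/(k₂·C_A) = (k₁/k₂)·C_A^0.5.
= (1.15×3.950^1.5) / (0.468×3.950) = 9.028/1.849 = 4.88.

4.88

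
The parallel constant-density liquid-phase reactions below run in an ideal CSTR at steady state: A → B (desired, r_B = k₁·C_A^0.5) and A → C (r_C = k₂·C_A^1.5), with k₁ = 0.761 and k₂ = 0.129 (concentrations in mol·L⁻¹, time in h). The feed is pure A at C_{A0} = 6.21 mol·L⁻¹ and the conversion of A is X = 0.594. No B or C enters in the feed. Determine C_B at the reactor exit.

2.58 mol·L⁻¹

Exit C_A = C_{A0}(1−X) = 6.21×0.406 = 2.521 mol·L⁻¹.
Rates in a CSTR are evaluated at the outlet concentration: r_B = 0.761×2.521^0.5 = 1.208, r_C = 0.129×2.521^1.5 = 0.5164.
Fraction of consumed A going to B: r_B/(r_B+r_C) = 0.7006.
C_B = 0.7006·C_{A0}·X = 0.7006×6.21×0.594 = 2.58 mol·L⁻¹.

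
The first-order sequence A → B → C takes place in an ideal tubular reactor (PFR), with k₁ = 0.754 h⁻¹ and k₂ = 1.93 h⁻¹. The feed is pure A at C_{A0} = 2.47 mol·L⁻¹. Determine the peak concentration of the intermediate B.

Evaluating C_B at τ_opt = ln(k₂/k₁)/(k₂−k₁) gives C_{B,max}/C_{A0} = (k₁/k₂)^[k₂/(k₂−k₁)].
= (0.754/1.93)^(1.93/(1.93−0.754)) = (0.3907)^(1.641) = 0.2138.
C_{B,max} = 0.2138×2.47 = 0.528 mol·L⁻¹.

0.528 mol·L⁻¹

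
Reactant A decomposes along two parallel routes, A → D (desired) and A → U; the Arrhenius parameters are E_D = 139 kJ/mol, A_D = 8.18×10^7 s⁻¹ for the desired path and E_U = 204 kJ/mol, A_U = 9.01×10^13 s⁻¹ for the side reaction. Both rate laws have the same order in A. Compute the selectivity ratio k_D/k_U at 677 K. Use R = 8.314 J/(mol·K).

0.0940

Since both paths have the same order in A, the concentration cancels and S_{D/U} = k_D/k_U = (A_D/A_U)·exp[(E_U−E_D)/(RT)].
(E_U−E_D)/(RT) = (204−139)×10³/(8.314×677) = 65000/5629 = 11.55.
k_D/k_U = (8.18×10^7/9.01×10^13)·exp(11.55) = 9.079×10^-7 × 1.036×10^5 = 0.0940.
Since E_D < E_U, lowering the temperature improves selectivity toward D.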